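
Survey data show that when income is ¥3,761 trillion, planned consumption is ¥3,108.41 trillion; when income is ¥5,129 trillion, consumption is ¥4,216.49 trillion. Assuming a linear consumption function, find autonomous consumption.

MPC = ΔC/ΔY = (4216.49 − 3108.41)/(5129 − 3761) = 1108.08/1368 = 0.81
a = C − MPC·Y = 3108.41 − 0.81(3761) = 3108.41 − 3046.41 = 62

a = 62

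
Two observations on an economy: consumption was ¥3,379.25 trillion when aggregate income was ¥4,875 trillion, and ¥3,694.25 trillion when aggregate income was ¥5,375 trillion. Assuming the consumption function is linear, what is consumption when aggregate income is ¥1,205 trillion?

MPC = (3694.25 − 3379.25)/(5375 − 4875) = 315/500 = 0.63
a = 3379.25 − 0.63(4875) = 3379.25 − 3071.25 = 308
C = 308 + 0.63(1205) = 308 + 759.15 = 1067.15

C = 1067.15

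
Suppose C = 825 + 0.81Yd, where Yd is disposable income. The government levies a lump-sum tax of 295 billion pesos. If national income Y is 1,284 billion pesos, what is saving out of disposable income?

S = -637.09

Yd = Y − T = 1284 − 295 = 989
C = 825 + 0.81(989) = 825 + 801.09 = 1626.09
S = Yd − C = 989 − 1626.09 = -637.09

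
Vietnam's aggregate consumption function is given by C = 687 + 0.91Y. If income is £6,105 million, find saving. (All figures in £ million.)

S = -137.55

C = 687 + 0.91(6105) = 687 + 5555.55 = 6242.55
S = Y − C = 6105 − 6242.55 = -137.55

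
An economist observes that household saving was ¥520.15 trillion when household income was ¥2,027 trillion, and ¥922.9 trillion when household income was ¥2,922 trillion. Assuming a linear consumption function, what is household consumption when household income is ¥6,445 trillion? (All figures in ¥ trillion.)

MPS = ΔS/ΔY = (922.9 − 520.15)/(2922 − 2027) = 402.75/895 = 0.45
MPC = 1 − MPS = 0.55
Autonomous saving = 520.15 − 0.45(2027) = -392, so a = 392
C = 392 + 0.55(6445) = 392 + 3544.75 = 3936.75

C = 3936.75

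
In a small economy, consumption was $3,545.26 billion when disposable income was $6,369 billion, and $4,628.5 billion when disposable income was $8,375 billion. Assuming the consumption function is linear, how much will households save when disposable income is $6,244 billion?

MPC = (4628.5 − 3545.26)/(8375 − 6369) = 1083.24/2006 = 0.54
a = 3545.26 − 0.54(6369) = 3545.26 − 3439.26 = 106
C = 106 + 0.54(6244) = 3477.76
S = 6244 − 3477.76 = 2766.24

S = 2766.24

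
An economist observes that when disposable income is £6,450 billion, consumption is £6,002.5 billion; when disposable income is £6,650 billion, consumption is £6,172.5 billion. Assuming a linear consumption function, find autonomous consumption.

a = 520

MPC = ΔC/ΔY = (6172.5 − 6002.5)/(6650 − 6450) = 170/200 = 0.85
a = C − MPC·Y = 6002.5 − 0.85(6450) = 6002.5 − 5482.5 = 520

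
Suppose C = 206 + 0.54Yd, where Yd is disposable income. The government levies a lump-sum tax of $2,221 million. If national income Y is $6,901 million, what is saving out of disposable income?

Yd = Y − T = 6901 − 2221 = 4680
C = 206 + 0.54(4680) = 206 + 2527.2 = 2733.2
S = Yd − C = 4680 − 2733.2 = 1946.8

S = 1946.8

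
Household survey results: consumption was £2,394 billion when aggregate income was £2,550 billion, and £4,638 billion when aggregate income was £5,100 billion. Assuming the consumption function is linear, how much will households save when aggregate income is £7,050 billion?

S = 696

MPC = (4638 − 2394)/(5100 − 2550) = 2244/2550 = 0.88
a = 2394 − 0.88(2550) = 2394 − 2244 = 150
C = 150 + 0.88(7050) = 6354
S = 7050 − 6354 = 696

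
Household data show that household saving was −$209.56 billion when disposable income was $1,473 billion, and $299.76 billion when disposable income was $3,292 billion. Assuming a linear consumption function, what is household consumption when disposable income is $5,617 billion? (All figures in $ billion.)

C = 4666.24

MPS = ΔS/ΔY = (299.76 − (-209.56))/(3292 − 1473) = 509.32/1819 = 0.28
MPC = 1 − MPS = 0.72
Autonomous saving = -209.56 − 0.28(1473) = -622, so a = 622
C = 622 + 0.72(5617) = 622 + 4044.24 = 4666.24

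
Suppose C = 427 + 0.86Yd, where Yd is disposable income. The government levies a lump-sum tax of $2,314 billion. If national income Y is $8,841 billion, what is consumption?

C = 6040.22

Yd = Y − T = 8841 − 2314 = 6527
C = 427 + 0.86(6527) = 427 + 5613.22 = 6040.22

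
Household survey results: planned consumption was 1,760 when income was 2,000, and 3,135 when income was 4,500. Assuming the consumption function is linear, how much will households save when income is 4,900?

S = 1545

MPC = (3135 − 1760)/(4500 − 2000) = 1375/2500 = 0.55
a = 1760 − 0.55(2000) = 1760 − 1100 = 660
C = 660 + 0.55(4900) = 3355
S = 4900 − 3355 = 1545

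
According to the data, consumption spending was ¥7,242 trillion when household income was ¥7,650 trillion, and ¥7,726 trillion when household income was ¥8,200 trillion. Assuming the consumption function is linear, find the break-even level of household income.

MPC = (7726 − 7242)/(8200 − 7650) = 484/550 = 0.88
a = 7242 − 0.88(7650) = 7242 − 6732 = 510
Break-even: Y = a/(1−MPC) = 510/0.12 = 4250

Y = 4250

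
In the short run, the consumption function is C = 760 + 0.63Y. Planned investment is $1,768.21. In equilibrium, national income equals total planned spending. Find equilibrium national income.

Y = C + I = 760 + 0.63Y + 1768.21
Y − 0.63Y = 2528.21
0.37Y = 2528.21, so Y = 2528.21/0.37 = 6833

Y = 6833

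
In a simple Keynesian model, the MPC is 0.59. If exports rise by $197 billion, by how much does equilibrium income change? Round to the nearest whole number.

ΔY ≈ 480

The multiplier is 1/(1 − MPC) = 1/0.41.
ΔY = 197/0.41 = 480.49 ≈ 480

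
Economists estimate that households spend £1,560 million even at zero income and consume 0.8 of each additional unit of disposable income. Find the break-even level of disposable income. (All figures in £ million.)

At break-even, C = Y: 1560 + 0.8Y = Y
0.2Y = 1560, so Y = 1560/0.2 = 7800

Y = 7800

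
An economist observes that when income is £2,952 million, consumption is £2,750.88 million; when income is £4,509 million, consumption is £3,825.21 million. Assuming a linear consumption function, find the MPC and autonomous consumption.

MPC = ΔC/ΔY = (3825.21 − 2750.88)/(4509 − 2952) = 1074.33/1557 = 0.69
a = C − MPC·Y = 2750.88 − 0.69(2952) = 2750.88 − 2036.88 = 714

MPC = 0.69; a = 714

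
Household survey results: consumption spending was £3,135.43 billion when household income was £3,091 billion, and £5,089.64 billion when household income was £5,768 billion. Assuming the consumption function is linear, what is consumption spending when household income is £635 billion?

C = 1342.55

MPC = (5089.64 − 3135.43)/(5768 − 3091) = 1954.21/2677 = 0.73
a = 3135.43 − 0.73(3091) = 3135.43 − 2256.43 = 879
C = 879 + 0.73(635) = 879 + 463.55 = 1342.55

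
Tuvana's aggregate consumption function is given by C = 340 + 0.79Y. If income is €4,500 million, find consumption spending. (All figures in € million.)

C = 340 + 0.79(4500) = 340 + 3555 = 3895

C = 3895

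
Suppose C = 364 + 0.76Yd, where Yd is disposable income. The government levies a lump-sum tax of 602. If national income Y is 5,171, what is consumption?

C = 3836.44

Yd = Y − T = 5171 − 602 = 4569
C = 364 + 0.76(4569) = 364 + 3472.44 = 3836.44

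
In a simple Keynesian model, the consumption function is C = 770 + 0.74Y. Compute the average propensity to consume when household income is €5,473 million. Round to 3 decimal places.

C = 770 + 0.74(5473) = 4820.02
APC = C/Y = 4820.02/5473 = 0.881

APC = 0.881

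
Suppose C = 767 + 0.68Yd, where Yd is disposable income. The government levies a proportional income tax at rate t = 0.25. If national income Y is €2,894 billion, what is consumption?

C = 2242.94

Yd = (1 − 0.25)(2894) = 0.75(2894) = 2170.5
C = 767 + 0.68(2170.5) = 767 + 1475.94 = 2242.94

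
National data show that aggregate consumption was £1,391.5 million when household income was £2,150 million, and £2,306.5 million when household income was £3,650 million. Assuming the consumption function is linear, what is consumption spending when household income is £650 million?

MPC = (2306.5 − 1391.5)/(3650 − 2150) = 915/1500 = 0.61
a = 1391.5 − 0.61(2150) = 1391.5 − 1311.5 = 80
C = 80 + 0.61(650) = 80 + 396.5 = 476.5

C = 476.5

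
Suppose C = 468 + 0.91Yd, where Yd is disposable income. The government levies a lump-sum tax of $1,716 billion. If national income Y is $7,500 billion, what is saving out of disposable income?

Yd = Y − T = 7500 − 1716 = 5784
C = 468 + 0.91(5784) = 468 + 5263.44 = 5731.44
S = Yd − C = 5784 − 5731.44 = 52.56

S = 52.56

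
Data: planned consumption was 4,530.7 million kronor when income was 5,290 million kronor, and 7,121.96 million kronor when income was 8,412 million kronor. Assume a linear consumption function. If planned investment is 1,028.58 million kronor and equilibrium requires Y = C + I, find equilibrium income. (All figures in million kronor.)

Y = 6874

MPC = (7121.96 − 4530.7)/(8412 − 5290) = 2591.26/3122 = 0.83
a = 4530.7 − 0.83(5290) = 140
Equilibrium: Y = 140 + 0.83Y + 1028.58
0.17Y = 1168.58, so Y = 1168.58/0.17 = 6874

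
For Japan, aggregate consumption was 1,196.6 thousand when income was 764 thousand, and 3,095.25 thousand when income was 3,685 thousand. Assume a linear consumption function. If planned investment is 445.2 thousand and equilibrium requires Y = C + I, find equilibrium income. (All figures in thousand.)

Y = 3272

MPC = (3095.25 − 1196.6)/(3685 − 764) = 1898.65/2921 = 0.65
a = 1196.6 − 0.65(764) = 700
Equilibrium: Y = 700 + 0.65Y + 445.2
0.35Y = 1145.2, so Y = 1145.2/0.35 = 3272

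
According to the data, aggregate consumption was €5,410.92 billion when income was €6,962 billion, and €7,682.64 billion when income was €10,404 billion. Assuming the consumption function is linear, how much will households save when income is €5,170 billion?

MPC = (7682.64 − 5410.92)/(10404 − 6962) = 2271.72/3442 = 0.66
a = 5410.92 − 0.66(6962) = 5410.92 − 4594.92 = 816
C = 816 + 0.66(5170) = 4228.2
S = 5170 − 4228.2 = 941.8

S = 941.8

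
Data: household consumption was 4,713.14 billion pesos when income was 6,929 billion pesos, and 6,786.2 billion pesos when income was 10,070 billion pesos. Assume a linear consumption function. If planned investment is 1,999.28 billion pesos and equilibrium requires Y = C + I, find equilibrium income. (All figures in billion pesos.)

MPC = (6786.2 − 4713.14)/(10070 − 6929) = 2073.06/3141 = 0.66
a = 4713.14 − 0.66(6929) = 140
Equilibrium: Y = 140 + 0.66Y + 1999.28
0.34Y = 2139.28, so Y = 2139.28/0.34 = 6292

Y = 6292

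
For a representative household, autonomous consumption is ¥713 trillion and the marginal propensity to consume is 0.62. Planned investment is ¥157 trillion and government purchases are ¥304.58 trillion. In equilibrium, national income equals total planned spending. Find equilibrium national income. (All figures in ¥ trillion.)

Y = C + I + G = 713 + 0.62Y + 157 + 304.58
Y − 0.62Y = 1174.58
0.38Y = 1174.58, so Y = 1174.58/0.38 = 3091

Y = 3091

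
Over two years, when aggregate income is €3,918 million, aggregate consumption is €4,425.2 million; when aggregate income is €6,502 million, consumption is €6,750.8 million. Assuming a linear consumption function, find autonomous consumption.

a = 899

MPC = ΔC/ΔY = (6750.8 − 4425.2)/(6502 − 3918) = 2325.6/2584 = 0.9
a = C − MPC·Y = 4425.2 − 0.9(3918) = 4425.2 − 3526.2 = 899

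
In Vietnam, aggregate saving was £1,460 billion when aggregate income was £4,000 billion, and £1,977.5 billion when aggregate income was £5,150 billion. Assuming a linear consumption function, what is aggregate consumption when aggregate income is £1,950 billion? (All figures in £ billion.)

C = 1412.5

MPS = ΔS/ΔY = (1977.5 − 1460)/(5150 − 4000) = 517.5/1150 = 0.45
MPC = 1 − MPS = 0.55
Autonomous saving = 1460 − 0.45(4000) = -340, so a = 340
C = 340 + 0.55(1950) = 340 + 1072.5 = 1412.5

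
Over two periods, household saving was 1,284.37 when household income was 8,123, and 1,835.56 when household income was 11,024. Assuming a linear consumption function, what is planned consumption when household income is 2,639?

C = 2396.59

MPS = ΔS/ΔY = (1835.56 − 1284.37)/(11024 − 8123) = 551.19/2901 = 0.19
MPC = 1 − MPS = 0.81
Autonomous saving = 1284.37 − 0.19(8123) = -259, so a = 259
C = 259 + 0.81(2639) = 259 + 2137.59 = 2396.59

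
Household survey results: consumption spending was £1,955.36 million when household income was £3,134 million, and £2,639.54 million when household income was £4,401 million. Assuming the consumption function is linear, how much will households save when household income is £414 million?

MPC = (2639.54 − 1955.36)/(4401 − 3134) = 684.18/1267 = 0.54
a = 1955.36 − 0.54(3134) = 1955.36 − 1692.36 = 263
C = 263 + 0.54(414) = 486.56
S = 414 − 486.56 = -72.56

S = -72.56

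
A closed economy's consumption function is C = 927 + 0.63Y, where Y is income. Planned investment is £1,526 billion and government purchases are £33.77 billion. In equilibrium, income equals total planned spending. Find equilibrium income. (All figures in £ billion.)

Y = 6721

Y = C + I + G = 927 + 0.63Y + 1526 + 33.77
Y − 0.63Y = 2486.77
0.37Y = 2486.77, so Y = 2486.77/0.37 = 6721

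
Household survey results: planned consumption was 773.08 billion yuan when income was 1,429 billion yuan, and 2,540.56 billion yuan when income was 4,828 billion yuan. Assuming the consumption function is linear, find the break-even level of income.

Y = 62.5

MPC = (2540.56 − 773.08)/(4828 − 1429) = 1767.48/3399 = 0.52
a = 773.08 − 0.52(1429) = 773.08 − 743.08 = 30
Break-even: Y = a/(1−MPC) = 30/0.48 = 62.5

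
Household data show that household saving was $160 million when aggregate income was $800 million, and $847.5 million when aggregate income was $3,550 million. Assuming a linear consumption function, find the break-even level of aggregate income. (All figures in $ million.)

MPS = ΔS/ΔY = (847.5 − 160)/(3550 − 800) = 687.5/2750 = 0.25
MPC = 1 − MPS = 0.75
From S(800) = 160: −a + 0.25(800) = 160, so a = 200 − 160 = 40
Break-even (S = 0): Y = a/MPS = 40/0.25 = 160

Y = 160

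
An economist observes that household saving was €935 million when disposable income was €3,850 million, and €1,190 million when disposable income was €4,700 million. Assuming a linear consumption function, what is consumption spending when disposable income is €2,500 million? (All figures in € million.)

C = 1970

MPS = ΔS/ΔY = (1190 − 935)/(4700 − 3850) = 255/850 = 0.3
MPC = 1 − MPS = 0.7
Autonomous saving = 935 − 0.3(3850) = -220, so a = 220
C = 220 + 0.7(2500) = 220 + 1750 = 1970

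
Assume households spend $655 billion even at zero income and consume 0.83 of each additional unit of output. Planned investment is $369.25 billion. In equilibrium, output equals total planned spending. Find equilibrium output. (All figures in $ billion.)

Y = C + I = 655 + 0.83Y + 369.25
Y − 0.83Y = 1024.25
0.17Y = 1024.25, so Y = 1024.25/0.17 = 6025

Y = 6025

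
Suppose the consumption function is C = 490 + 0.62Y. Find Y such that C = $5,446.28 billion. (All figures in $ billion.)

490 + 0.62Y = 5446.28
0.62Y = 4956.28, so Y = 4956.28/0.62 = 7994

Y = 7994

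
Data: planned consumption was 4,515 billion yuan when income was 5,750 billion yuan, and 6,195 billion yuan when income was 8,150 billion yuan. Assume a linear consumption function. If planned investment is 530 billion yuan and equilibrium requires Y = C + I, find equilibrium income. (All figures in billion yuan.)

MPC = (6195 − 4515)/(8150 − 5750) = 1680/2400 = 0.7
a = 4515 − 0.7(5750) = 490
Equilibrium: Y = 490 + 0.7Y + 530
0.3Y = 1020, so Y = 1020/0.3 = 3400

Y = 3400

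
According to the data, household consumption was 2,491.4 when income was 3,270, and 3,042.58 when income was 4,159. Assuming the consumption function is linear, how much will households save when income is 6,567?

MPC = (3042.58 − 2491.4)/(4159 − 3270) = 551.18/889 = 0.62
a = 2491.4 − 0.62(3270) = 2491.4 − 2027.4 = 464
C = 464 + 0.62(6567) = 4535.54
S = 6567 − 4535.54 = 2031.46

S = 2031.46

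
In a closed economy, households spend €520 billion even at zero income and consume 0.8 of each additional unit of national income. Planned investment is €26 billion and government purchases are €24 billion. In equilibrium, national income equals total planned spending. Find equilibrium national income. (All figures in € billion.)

Y = C + I + G = 520 + 0.8Y + 26 + 24
Y − 0.8Y = 570
0.2Y = 570, so Y = 570/0.2 = 2850

Y = 2850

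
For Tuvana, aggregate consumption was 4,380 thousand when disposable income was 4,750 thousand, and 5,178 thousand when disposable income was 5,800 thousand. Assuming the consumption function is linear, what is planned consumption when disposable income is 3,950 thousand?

MPC = (5178 − 4380)/(5800 − 4750) = 798/1050 = 0.76
a = 4380 − 0.76(4750) = 4380 − 3610 = 770
C = 770 + 0.76(3950) = 770 + 3002 = 3772

C = 3772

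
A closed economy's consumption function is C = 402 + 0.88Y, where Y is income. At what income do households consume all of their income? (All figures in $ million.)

Y = 3350

At break-even, C = Y: 402 + 0.88Y = Y
0.12Y = 402, so Y = 402/0.12 = 3350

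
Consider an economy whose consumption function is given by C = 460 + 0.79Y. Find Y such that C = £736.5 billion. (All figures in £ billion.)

Y = 350

460 + 0.79Y = 736.5
0.79Y = 276.5, so Y = 276.5/0.79 = 350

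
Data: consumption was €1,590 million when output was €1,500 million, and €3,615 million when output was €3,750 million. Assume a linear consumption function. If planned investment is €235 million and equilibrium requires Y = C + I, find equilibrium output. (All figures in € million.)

MPC = (3615 − 1590)/(3750 − 1500) = 2025/2250 = 0.9
a = 1590 − 0.9(1500) = 240
Equilibrium: Y = 240 + 0.9Y + 235
0.1Y = 475, so Y = 475/0.1 = 4750

Y = 4750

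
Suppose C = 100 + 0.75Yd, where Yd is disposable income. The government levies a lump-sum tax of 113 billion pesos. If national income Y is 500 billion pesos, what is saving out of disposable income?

Yd = Y − T = 500 − 113 = 387
C = 100 + 0.75(387) = 100 + 290.25 = 390.25
S = Yd − C = 387 − 390.25 = -3.25

S = -3.25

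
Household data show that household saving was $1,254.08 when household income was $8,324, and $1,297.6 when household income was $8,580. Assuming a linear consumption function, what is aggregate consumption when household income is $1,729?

C = 1596.07

MPS = ΔS/ΔY = (1297.6 − 1254.08)/(8580 − 8324) = 43.52/256 = 0.17
MPC = 1 − MPS = 0.83
Autonomous saving = 1254.08 − 0.17(8324) = -161, so a = 161
C = 161 + 0.83(1729) = 161 + 1435.07 = 1596.07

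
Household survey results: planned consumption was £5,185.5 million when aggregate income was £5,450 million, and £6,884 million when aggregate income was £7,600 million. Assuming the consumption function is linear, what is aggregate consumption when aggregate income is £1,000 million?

C = 1670

MPC = (6884 − 5185.5)/(7600 − 5450) = 1698.5/2150 = 0.79
a = 5185.5 − 0.79(5450) = 5185.5 − 4305.5 = 880
C = 880 + 0.79(1000) = 880 + 790 = 1670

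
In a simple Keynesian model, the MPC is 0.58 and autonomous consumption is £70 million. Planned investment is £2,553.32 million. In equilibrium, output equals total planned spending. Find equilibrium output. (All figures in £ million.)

Y = C + I = 70 + 0.58Y + 2553.32
Y − 0.58Y = 2623.32
0.42Y = 2623.32, so Y = 2623.32/0.42 = 6246

Y = 6246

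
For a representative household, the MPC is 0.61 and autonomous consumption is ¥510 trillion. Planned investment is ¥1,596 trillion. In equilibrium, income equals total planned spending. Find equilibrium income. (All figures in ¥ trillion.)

Y = 5400

Y = C + I = 510 + 0.61Y + 1596
Y − 0.61Y = 2106
0.39Y = 2106, so Y = 2106/0.39 = 5400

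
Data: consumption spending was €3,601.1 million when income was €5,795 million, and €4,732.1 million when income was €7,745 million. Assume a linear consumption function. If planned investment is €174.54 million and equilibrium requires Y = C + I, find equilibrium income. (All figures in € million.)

Y = 987

MPC = (4732.1 − 3601.1)/(7745 − 5795) = 1131/1950 = 0.58
a = 3601.1 − 0.58(5795) = 240
Equilibrium: Y = 240 + 0.58Y + 174.54
0.42Y = 414.54, so Y = 414.54/0.42 = 987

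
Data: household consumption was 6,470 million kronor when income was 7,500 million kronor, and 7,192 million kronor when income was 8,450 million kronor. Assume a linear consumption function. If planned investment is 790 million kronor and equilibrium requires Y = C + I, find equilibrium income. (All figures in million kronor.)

MPC = (7192 − 6470)/(8450 − 7500) = 722/950 = 0.76
a = 6470 − 0.76(7500) = 770
Equilibrium: Y = 770 + 0.76Y + 790
0.24Y = 1560, so Y = 1560/0.24 = 6500

Y = 6500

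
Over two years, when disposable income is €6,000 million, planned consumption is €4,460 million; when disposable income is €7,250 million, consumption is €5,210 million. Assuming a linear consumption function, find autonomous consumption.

a = 860

MPC = ΔC/ΔY = (5210 − 4460)/(7250 − 6000) = 750/1250 = 0.6
a = C − MPC·Y = 4460 − 0.6(6000) = 4460 − 3600 = 860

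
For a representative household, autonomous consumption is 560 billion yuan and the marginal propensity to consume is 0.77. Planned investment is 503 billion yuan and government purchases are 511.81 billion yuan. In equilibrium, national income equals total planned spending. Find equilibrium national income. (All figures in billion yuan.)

Y = 6847

Y = C + I + G = 560 + 0.77Y + 503 + 511.81
Y − 0.77Y = 1574.81
0.23Y = 1574.81, so Y = 1574.81/0.23 = 6847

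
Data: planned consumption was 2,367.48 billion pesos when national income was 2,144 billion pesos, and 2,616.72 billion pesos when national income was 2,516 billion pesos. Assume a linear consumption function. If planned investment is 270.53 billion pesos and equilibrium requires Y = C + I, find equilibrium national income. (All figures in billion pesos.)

MPC = (2616.72 − 2367.48)/(2516 − 2144) = 249.24/372 = 0.67
a = 2367.48 − 0.67(2144) = 931
Equilibrium: Y = 931 + 0.67Y + 270.53
0.33Y = 1201.53, so Y = 1201.53/0.33 = 3641

Y = 3641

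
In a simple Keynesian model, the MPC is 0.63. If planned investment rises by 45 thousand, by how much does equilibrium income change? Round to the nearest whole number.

The multiplier is 1/(1 − MPC) = 1/0.37.
ΔY = 45/0.37 = 121.62 ≈ 122

ΔY ≈ 122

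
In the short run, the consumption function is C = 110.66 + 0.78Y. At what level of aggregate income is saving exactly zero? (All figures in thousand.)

Y = 503

At break-even, C = Y: 110.66 + 0.78Y = Y
0.22Y = 110.66, so Y = 110.66/0.22 = 503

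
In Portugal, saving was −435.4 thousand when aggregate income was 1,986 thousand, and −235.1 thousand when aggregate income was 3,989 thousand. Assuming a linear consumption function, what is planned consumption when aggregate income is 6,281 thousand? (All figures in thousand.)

C = 6286.9

MPS = ΔS/ΔY = (-235.1 − (-435.4))/(3989 − 1986) = 200.3/2003 = 0.1
MPC = 1 − MPS = 0.9
Autonomous saving = -435.4 − 0.1(1986) = -634, so a = 634
C = 634 + 0.9(6281) = 634 + 5652.9 = 6286.9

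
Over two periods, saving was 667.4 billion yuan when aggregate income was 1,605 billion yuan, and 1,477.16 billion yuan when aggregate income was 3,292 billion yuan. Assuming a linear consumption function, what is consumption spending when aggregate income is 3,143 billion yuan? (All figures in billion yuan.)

MPS = ΔS/ΔY = (1477.16 − 667.4)/(3292 − 1605) = 809.76/1687 = 0.48
MPC = 1 − MPS = 0.52
Autonomous saving = 667.4 − 0.48(1605) = -103, so a = 103
C = 103 + 0.52(3143) = 103 + 1634.36 = 1737.36

C = 1737.36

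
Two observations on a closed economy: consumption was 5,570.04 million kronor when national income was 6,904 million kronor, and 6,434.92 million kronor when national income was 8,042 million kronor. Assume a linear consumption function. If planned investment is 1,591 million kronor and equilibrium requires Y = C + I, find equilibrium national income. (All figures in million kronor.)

MPC = (6434.92 − 5570.04)/(8042 − 6904) = 864.88/1138 = 0.76
a = 5570.04 − 0.76(6904) = 323
Equilibrium: Y = 323 + 0.76Y + 1591
0.24Y = 1914, so Y = 1914/0.24 = 7975

Y = 7975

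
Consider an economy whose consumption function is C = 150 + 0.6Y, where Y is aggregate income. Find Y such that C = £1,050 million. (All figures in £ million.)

150 + 0.6Y = 1050
0.6Y = 900, so Y = 900/0.6 = 1500

Y = 1500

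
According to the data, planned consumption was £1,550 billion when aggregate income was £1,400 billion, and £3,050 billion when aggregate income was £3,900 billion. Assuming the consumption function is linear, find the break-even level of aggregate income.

MPC = (3050 − 1550)/(3900 − 1400) = 1500/2500 = 0.6
a = 1550 − 0.6(1400) = 1550 − 840 = 710
Break-even: Y = a/(1−MPC) = 710/0.4 = 1775

Y = 1775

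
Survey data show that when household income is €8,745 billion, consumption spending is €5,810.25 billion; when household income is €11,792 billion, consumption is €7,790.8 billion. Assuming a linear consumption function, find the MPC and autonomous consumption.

MPC = 0.65; a = 126

MPC = ΔC/ΔY = (7790.8 − 5810.25)/(11792 − 8745) = 1980.55/3047 = 0.65
a = C − MPC·Y = 5810.25 − 0.65(8745) = 5810.25 − 5684.25 = 126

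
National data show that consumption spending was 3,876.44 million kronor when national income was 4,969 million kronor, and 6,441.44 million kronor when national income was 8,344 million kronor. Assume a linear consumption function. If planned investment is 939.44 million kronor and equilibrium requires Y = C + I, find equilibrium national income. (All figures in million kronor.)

MPC = (6441.44 − 3876.44)/(8344 − 4969) = 2565/3375 = 0.76
a = 3876.44 − 0.76(4969) = 100
Equilibrium: Y = 100 + 0.76Y + 939.44
0.24Y = 1039.44, so Y = 1039.44/0.24 = 4331

Y = 4331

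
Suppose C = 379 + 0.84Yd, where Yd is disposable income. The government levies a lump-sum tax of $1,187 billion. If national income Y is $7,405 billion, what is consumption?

Yd = Y − T = 7405 − 1187 = 6218
C = 379 + 0.84(6218) = 379 + 5223.12 = 5602.12

C = 5602.12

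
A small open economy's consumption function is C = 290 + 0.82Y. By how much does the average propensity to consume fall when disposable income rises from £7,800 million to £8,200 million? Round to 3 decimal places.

At Y = 7800: C = 290 + 0.82(7800) = 6686, APC = 6686/7800 = 0.8572
At Y = 8200: C = 7014, APC = 7014/8200 = 0.8554
Fall in APC = 0.8572 − 0.8554 = 0.0018 ≈ 0.002

ΔAPC = 0.002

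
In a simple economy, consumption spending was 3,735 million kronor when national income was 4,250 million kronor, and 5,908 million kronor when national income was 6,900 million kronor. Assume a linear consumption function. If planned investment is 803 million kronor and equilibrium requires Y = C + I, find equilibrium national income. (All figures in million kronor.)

Y = 5850

MPC = (5908 − 3735)/(6900 − 4250) = 2173/2650 = 0.82
a = 3735 − 0.82(4250) = 250
Equilibrium: Y = 250 + 0.82Y + 803
0.18Y = 1053, so Y = 1053/0.18 = 5850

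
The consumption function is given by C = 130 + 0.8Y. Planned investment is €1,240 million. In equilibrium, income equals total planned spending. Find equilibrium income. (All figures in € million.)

Y = 6850

Y = C + I = 130 + 0.8Y + 1240
Y − 0.8Y = 1370
0.2Y = 1370, so Y = 1370/0.2 = 6850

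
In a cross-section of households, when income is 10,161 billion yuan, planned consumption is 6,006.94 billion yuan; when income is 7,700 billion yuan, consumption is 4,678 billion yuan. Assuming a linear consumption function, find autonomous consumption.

a = 520

MPC = ΔC/ΔY = (6006.94 − 4678)/(10161 − 7700) = 1328.94/2461 = 0.54
a = C − MPC·Y = 4678 − 0.54(7700) = 4678 − 4158 = 520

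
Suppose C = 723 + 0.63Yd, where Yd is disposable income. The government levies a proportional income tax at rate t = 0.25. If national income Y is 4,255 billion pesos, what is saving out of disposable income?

Yd = (1 − 0.25)(4255) = 0.75(4255) = 3191.25
C = 723 + 0.63(3191.25) = 723 + 2010.4875 = 2733.4875
S = Yd − C = 3191.25 − 2733.4875 = 457.7625

S = 457.7625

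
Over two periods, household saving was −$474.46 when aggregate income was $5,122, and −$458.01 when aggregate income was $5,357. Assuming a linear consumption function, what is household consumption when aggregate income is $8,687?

MPS = ΔS/ΔY = (-458.01 − (-474.46))/(5357 − 5122) = 16.45/235 = 0.07
MPC = 1 − MPS = 0.93
Autonomous saving = -474.46 − 0.07(5122) = -833, so a = 833
C = 833 + 0.93(8687) = 833 + 8078.91 = 8911.91

C = 8911.91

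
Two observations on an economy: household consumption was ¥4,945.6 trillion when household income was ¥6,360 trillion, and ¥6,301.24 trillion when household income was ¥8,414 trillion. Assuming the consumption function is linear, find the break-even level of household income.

MPC = (6301.24 − 4945.6)/(8414 − 6360) = 1355.64/2054 = 0.66
a = 4945.6 − 0.66(6360) = 4945.6 − 4197.6 = 748
Break-even: Y = a/(1−MPC) = 748/0.34 = 2200

Y = 2200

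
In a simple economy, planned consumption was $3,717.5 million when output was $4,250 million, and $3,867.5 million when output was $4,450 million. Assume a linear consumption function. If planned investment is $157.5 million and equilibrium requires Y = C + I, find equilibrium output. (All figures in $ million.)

MPC = (3867.5 − 3717.5)/(4450 − 4250) = 150/200 = 0.75
a = 3717.5 − 0.75(4250) = 530
Equilibrium: Y = 530 + 0.75Y + 157.5
0.25Y = 687.5, so Y = 687.5/0.25 = 2750

Y = 2750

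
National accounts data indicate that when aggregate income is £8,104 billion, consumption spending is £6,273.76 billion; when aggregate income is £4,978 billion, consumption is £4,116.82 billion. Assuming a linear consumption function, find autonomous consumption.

MPC = ΔC/ΔY = (6273.76 − 4116.82)/(8104 − 4978) = 2156.94/3126 = 0.69
a = C − MPC·Y = 4116.82 − 0.69(4978) = 4116.82 − 3434.82 = 682

a = 682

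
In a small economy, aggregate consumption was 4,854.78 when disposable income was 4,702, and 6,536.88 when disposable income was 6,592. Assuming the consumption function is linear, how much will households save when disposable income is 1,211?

MPC = (6536.88 − 4854.78)/(6592 − 4702) = 1682.1/1890 = 0.89
a = 4854.78 − 0.89(4702) = 4854.78 − 4184.78 = 670
C = 670 + 0.89(1211) = 1747.79
S = 1211 − 1747.79 = -536.79

S = -536.79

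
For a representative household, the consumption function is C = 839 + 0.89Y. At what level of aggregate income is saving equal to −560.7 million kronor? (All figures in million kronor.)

S = Y − C = -839 + 0.11Y
-839 + 0.11Y = -560.7, so 0.11Y = 278.3 and Y = 2530

Y = 2530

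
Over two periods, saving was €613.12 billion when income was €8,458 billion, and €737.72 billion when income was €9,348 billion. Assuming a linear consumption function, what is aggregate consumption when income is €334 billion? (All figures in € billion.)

MPS = ΔS/ΔY = (737.72 − 613.12)/(9348 − 8458) = 124.6/890 = 0.14
MPC = 1 − MPS = 0.86
Autonomous saving = 613.12 − 0.14(8458) = -571, so a = 571
C = 571 + 0.86(334) = 571 + 287.24 = 858.24

C = 858.24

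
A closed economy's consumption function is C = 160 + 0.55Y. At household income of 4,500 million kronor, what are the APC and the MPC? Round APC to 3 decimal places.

APC = 0.586; MPC = 0.55

MPC = 0.55 (the slope of the consumption function)
C = 160 + 0.55(4500) = 2635, so APC = 2635/4500 = 0.586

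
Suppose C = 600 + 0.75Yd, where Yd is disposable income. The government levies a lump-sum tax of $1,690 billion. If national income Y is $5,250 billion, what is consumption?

C = 3270

Yd = Y − T = 5250 − 1690 = 3560
C = 600 + 0.75(3560) = 600 + 2670 = 3270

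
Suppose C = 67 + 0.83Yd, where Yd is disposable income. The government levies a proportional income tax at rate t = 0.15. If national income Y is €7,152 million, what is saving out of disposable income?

Yd = (1 − 0.15)(7152) = 0.85(7152) = 6079.2
C = 67 + 0.83(6079.2) = 67 + 5045.736 = 5112.736
S = Yd − C = 6079.2 − 5112.736 = 966.464

S = 966.464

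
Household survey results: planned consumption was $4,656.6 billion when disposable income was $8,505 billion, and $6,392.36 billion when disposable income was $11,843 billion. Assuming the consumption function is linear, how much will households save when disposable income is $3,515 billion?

S = 1453.2

MPC = (6392.36 − 4656.6)/(11843 − 8505) = 1735.76/3338 = 0.52
a = 4656.6 − 0.52(8505) = 4656.6 − 4422.6 = 234
C = 234 + 0.52(3515) = 2061.8
S = 3515 − 2061.8 = 1453.2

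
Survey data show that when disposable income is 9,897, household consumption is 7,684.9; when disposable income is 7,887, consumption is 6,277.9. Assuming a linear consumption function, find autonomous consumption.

a = 757

MPC = ΔC/ΔY = (7684.9 − 6277.9)/(9897 − 7887) = 1407/2010 = 0.7
a = C − MPC·Y = 6277.9 − 0.7(7887) = 6277.9 − 5520.9 = 757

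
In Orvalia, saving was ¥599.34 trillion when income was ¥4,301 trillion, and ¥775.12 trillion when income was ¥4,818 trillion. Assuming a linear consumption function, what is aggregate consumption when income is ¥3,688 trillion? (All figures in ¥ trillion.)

MPS = ΔS/ΔY = (775.12 − 599.34)/(4818 − 4301) = 175.78/517 = 0.34
MPC = 1 − MPS = 0.66
Autonomous saving = 599.34 − 0.34(4301) = -863, so a = 863
C = 863 + 0.66(3688) = 863 + 2434.08 = 3297.08

C = 3297.08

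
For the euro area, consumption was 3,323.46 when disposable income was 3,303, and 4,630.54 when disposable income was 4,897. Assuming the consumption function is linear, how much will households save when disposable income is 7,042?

MPC = (4630.54 − 3323.46)/(4897 − 3303) = 1307.08/1594 = 0.82
a = 3323.46 − 0.82(3303) = 3323.46 − 2708.46 = 615
C = 615 + 0.82(7042) = 6389.44
S = 7042 − 6389.44 = 652.56

S = 652.56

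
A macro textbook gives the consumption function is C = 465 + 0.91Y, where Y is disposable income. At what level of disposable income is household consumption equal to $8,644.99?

Y = 8989

465 + 0.91Y = 8644.99
0.91Y = 8179.99, so Y = 8179.99/0.91 = 8989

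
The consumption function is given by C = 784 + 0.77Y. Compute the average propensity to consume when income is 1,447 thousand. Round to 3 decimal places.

C = 784 + 0.77(1447) = 1898.19
APC = C/Y = 1898.19/1447 = 1.312

APC = 1.312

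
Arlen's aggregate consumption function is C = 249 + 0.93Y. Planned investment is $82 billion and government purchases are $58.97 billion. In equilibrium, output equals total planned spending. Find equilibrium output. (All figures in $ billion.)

Y = 5571

Y = C + I + G = 249 + 0.93Y + 82 + 58.97
Y − 0.93Y = 389.97
0.07Y = 389.97, so Y = 389.97/0.07 = 5571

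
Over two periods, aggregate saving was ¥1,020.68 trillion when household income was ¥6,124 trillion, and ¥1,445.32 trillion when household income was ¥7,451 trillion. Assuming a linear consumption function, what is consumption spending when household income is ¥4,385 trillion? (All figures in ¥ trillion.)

MPS = ΔS/ΔY = (1445.32 − 1020.68)/(7451 − 6124) = 424.64/1327 = 0.32
MPC = 1 − MPS = 0.68
Autonomous saving = 1020.68 − 0.32(6124) = -939, so a = 939
C = 939 + 0.68(4385) = 939 + 2981.8 = 3920.8

C = 3920.8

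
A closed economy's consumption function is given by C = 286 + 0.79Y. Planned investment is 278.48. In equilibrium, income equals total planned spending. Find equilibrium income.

Y = 2688

Y = C + I = 286 + 0.79Y + 278.48
Y − 0.79Y = 564.48
0.21Y = 564.48, so Y = 564.48/0.21 = 2688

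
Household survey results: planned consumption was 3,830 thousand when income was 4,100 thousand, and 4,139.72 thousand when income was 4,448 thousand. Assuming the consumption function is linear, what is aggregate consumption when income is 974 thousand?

C = 1047.86

MPC = (4139.72 − 3830)/(4448 − 4100) = 309.72/348 = 0.89
a = 3830 − 0.89(4100) = 3830 − 3649 = 181
C = 181 + 0.89(974) = 181 + 866.86 = 1047.86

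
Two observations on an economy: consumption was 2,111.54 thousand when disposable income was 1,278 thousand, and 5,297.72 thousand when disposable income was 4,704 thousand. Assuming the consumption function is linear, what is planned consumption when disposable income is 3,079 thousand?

MPC = (5297.72 − 2111.54)/(4704 − 1278) = 3186.18/3426 = 0.93
a = 2111.54 − 0.93(1278) = 2111.54 − 1188.54 = 923
C = 923 + 0.93(3079) = 923 + 2863.47 = 3786.47

C = 3786.47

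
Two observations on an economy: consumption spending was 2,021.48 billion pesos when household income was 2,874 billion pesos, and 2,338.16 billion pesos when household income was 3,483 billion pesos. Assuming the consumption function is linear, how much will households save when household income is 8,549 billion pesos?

MPC = (2338.16 − 2021.48)/(3483 − 2874) = 316.68/609 = 0.52
a = 2021.48 − 0.52(2874) = 2021.48 − 1494.48 = 527
C = 527 + 0.52(8549) = 4972.48
S = 8549 − 4972.48 = 3576.52

S = 3576.52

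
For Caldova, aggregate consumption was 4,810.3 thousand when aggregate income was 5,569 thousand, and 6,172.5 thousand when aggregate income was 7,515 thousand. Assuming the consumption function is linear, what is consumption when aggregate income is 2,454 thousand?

MPC = (6172.5 − 4810.3)/(7515 − 5569) = 1362.2/1946 = 0.7
a = 4810.3 − 0.7(5569) = 4810.3 − 3898.3 = 912
C = 912 + 0.7(2454) = 912 + 1717.8 = 2629.8

C = 2629.8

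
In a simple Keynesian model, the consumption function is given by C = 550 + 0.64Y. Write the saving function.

S = Y − C = Y − (550 + 0.64Y) = -550 + (1 − 0.64)Y

S = -550 + 0.36Y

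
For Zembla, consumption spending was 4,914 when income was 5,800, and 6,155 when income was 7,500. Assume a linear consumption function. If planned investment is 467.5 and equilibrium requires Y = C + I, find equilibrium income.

Y = 4250

MPC = (6155 − 4914)/(7500 − 5800) = 1241/1700 = 0.73
a = 4914 − 0.73(5800) = 680
Equilibrium: Y = 680 + 0.73Y + 467.5
0.27Y = 1147.5, so Y = 1147.5/0.27 = 4250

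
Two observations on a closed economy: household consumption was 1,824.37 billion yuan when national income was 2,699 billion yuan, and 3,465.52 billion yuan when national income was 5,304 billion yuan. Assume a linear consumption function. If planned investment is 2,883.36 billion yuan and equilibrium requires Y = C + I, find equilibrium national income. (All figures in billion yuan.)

Y = 8128

MPC = (3465.52 − 1824.37)/(5304 − 2699) = 1641.15/2605 = 0.63
a = 1824.37 − 0.63(2699) = 124
Equilibrium: Y = 124 + 0.63Y + 2883.36
0.37Y = 3007.36, so Y = 3007.36/0.37 = 8128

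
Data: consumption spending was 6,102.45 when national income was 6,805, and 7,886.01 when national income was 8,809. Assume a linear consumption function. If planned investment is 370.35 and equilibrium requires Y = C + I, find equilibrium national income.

Y = 3785

MPC = (7886.01 − 6102.45)/(8809 − 6805) = 1783.56/2004 = 0.89
a = 6102.45 − 0.89(6805) = 46
Equilibrium: Y = 46 + 0.89Y + 370.35
0.11Y = 416.35, so Y = 416.35/0.11 = 3785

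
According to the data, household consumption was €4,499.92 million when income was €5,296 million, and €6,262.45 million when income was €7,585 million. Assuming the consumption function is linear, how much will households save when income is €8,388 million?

MPC = (6262.45 − 4499.92)/(7585 − 5296) = 1762.53/2289 = 0.77
a = 4499.92 − 0.77(5296) = 4499.92 − 4077.92 = 422
C = 422 + 0.77(8388) = 6880.76
S = 8388 − 6880.76 = 1507.24

S = 1507.24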